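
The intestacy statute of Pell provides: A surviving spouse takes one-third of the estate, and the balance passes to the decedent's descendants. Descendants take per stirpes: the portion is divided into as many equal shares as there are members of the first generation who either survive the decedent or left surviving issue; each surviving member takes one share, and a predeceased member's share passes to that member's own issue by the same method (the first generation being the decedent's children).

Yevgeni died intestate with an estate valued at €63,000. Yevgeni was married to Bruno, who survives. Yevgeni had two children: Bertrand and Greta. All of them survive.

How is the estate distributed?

Bruno takes one-third of €63,000 = €21,000. The remaining €42,000 passes to the descendants.
The descendants' portion (€42,000) is divided into 2 shares of €21,000: Bertrand and Greta each take €21,000.

Bruno: €21,000; Bertrand: €21,000; Greta: €21,000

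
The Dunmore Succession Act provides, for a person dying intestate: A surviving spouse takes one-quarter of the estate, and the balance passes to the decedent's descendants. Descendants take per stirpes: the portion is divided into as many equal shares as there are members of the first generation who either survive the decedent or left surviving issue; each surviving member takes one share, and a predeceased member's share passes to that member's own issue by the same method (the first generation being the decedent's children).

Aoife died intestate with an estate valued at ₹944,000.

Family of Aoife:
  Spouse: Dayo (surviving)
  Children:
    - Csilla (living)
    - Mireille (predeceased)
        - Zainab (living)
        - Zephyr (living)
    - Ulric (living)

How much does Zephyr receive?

Zephyr receives ₹118,000.

Dayo takes one-quarter of ₹944,000 = ₹236,000. The remaining ₹708,000 passes to the descendants.
The descendants' portion (₹708,000) is divided into 3 shares of ₹236,000: Csilla and Ulric each take ₹236,000; Mireille's ₹236,000 share passes to Mireille's issue.
Mireille's share (₹236,000) is divided into 2 shares of ₹118,000: Zainab and Zephyr each take ₹118,000.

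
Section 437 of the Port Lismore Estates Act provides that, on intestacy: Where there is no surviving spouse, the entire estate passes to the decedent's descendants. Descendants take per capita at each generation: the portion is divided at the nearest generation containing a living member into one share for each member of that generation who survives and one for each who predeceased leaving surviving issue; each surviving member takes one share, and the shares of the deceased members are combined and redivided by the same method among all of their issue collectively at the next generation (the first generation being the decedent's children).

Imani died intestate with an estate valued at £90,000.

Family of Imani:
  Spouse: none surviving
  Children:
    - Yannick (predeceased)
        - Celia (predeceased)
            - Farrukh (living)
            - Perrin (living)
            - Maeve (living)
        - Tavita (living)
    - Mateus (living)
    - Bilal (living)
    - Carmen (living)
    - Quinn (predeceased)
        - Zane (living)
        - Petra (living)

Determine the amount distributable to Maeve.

Maeve receives £3,000.

The entire £90,000 passes to the descendants.
That amount (£90,000) is divided at the children's generation into 5 shares of £18,000. Mateus, Bilal, and Carmen each take £18,000. The 2 shares of the deceased (Yannick and Quinn) are combined into a pool of £36,000.
That pool (£36,000) is divided at the grandchildren's generation into 4 shares of £9,000. Tavita, Zane, and Petra each take £9,000. The remaining share for the deceased Celia (£9,000) is carried to the next generation.
That pool (£9,000) is divided at the great-grandchildren's generation equally among Farrukh, Perrin, and Maeve: £3,000 each.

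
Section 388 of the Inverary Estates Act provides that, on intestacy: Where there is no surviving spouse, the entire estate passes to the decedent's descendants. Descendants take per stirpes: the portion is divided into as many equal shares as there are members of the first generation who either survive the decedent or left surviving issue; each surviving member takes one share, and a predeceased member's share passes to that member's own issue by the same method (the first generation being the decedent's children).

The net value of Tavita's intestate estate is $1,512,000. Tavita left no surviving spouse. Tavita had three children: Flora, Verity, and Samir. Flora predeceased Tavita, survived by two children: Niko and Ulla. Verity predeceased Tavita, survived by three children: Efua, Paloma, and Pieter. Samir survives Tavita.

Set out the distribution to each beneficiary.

Niko: $252,000; Ulla: $252,000; Efua: $168,000; Paloma: $168,000; Pieter: $168,000; Samir: $504,000

The entire $1,512,000 passes to the descendants.
That amount ($1,512,000) is divided into 3 shares of $504,000: Samir takes $504,000; Flora's $504,000 share passes to Flora's issue; Verity's $504,000 share passes to Verity's issue.
Flora's share ($504,000) is divided into 2 shares of $252,000: Niko and Ulla each take $252,000.
Verity's share ($504,000) is divided into 3 shares of $168,000: Efua, Paloma, and Pieter each take $168,000.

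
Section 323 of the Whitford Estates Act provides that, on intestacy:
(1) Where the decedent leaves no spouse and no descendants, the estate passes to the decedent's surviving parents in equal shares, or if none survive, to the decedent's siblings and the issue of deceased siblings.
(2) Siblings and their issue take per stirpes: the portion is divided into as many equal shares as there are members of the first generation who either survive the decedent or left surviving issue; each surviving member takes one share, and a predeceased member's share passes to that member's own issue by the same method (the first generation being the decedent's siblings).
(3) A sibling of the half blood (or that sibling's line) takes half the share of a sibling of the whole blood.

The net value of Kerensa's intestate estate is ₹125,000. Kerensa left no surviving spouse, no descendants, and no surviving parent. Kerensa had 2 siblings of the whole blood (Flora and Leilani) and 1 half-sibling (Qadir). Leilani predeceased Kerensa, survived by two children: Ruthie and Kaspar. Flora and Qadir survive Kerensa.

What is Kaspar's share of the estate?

Kaspar receives ₹25,000.

The entire ₹125,000 passes to the siblings and their issue.
Counting each half-blood sibling's line as half a unit, there are 5/2 units in ₹125,000, so one unit is ₹50,000. Whole-blood lines (Flora and Leilani) take ₹50,000 each; half-blood lines (Qadir) take ₹25,000 each.
Leilani's share (₹50,000) is divided into 2 shares of ₹25,000: Ruthie and Kaspar each take ₹25,000.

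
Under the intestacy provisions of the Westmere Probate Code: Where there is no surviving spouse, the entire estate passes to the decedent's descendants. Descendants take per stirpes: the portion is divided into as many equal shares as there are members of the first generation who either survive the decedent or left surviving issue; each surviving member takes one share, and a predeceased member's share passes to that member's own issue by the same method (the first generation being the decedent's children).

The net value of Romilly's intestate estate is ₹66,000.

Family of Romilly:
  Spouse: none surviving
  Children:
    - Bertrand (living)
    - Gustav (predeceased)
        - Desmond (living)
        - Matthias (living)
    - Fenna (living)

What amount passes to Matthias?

The entire ₹66,000 passes to the descendants.
That amount (₹66,000) is divided into 3 shares of ₹22,000: Bertrand and Fenna each take ₹22,000; Gustav's ₹22,000 share passes to Gustav's issue.
Gustav's share (₹22,000) is divided into 2 shares of ₹11,000: Desmond and Matthias each take ₹11,000.

Matthias receives ₹11,000.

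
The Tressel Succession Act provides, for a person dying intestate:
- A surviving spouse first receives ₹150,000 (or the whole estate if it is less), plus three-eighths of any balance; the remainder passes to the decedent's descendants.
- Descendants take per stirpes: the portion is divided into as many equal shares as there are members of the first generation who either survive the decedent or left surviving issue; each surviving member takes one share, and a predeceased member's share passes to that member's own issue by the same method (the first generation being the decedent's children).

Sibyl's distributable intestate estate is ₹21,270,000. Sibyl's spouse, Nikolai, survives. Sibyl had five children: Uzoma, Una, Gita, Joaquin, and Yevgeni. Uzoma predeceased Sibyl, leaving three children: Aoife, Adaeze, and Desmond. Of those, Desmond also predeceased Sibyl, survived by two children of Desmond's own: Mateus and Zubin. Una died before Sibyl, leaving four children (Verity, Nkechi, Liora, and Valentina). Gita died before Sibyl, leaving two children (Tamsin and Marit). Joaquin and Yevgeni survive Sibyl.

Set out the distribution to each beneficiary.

Nikolai first takes ₹150,000, leaving a balance of ₹21,120,000. Nikolai then takes three-eighths of the balance (₹7,920,000), for a total of ₹8,070,000. The remaining ₹13,200,000 passes to the descendants.
The descendants' portion (₹13,200,000) is divided into 5 shares of ₹2,640,000: Joaquin and Yevgeni each take ₹2,640,000; Uzoma's ₹2,640,000 share passes to Uzoma's issue; Una's ₹2,640,000 share passes to Una's issue; Gita's ₹2,640,000 share passes to Gita's issue.
Uzoma's share (₹2,640,000) is divided into 3 shares of ₹880,000: Aoife and Adaeze each take ₹880,000; Desmond's ₹880,000 share passes to Desmond's issue.
Desmond's share (₹880,000) is divided into 2 shares of ₹440,000: Mateus and Zubin each take ₹440,000.
Una's share (₹2,640,000) is divided into 4 shares of ₹660,000: Verity, Nkechi, Liora, and Valentina each take ₹660,000.
Gita's share (₹2,640,000) is divided into 2 shares of ₹1,320,000: Tamsin and Marit each take ₹1,320,000.

Nikolai: ₹8,070,000; Aoife: ₹880,000; Adaeze: ₹880,000; Mateus: ₹440,000; Zubin: ₹440,000; Verity: ₹660,000; Nkechi: ₹660,000; Liora: ₹660,000; Valentina: ₹660,000; Tamsin: ₹1,320,000; Marit: ₹1,320,000; Joaquin: ₹2,640,000; Yevgeni: ₹2,640,000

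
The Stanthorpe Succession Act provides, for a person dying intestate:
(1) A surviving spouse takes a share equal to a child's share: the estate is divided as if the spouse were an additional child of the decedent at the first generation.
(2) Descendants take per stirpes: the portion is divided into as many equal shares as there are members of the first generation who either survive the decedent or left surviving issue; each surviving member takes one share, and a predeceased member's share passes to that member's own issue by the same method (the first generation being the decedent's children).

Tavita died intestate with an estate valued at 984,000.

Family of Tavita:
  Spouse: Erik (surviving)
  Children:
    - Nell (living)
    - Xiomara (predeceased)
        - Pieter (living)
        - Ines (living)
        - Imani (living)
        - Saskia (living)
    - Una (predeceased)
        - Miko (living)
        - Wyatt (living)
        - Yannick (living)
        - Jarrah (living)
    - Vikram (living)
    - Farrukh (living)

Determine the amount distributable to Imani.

Imani receives 41,000.

The spouse counts as an additional share at the children's level, so there are 6 primary shares of 164,000. Erik takes one such share (164,000).
The children's combined portion (820,000) is divided into 5 shares of 164,000: Nell, Vikram, and Farrukh each take 164,000; Xiomara's 164,000 share passes to Xiomara's issue; Una's 164,000 share passes to Una's issue.
Xiomara's share (164,000) is divided into 4 shares of 41,000: Pieter, Ines, Imani, and Saskia each take 41,000.
Una's share (164,000) is divided into 4 shares of 41,000: Miko, Wyatt, Yannick, and Jarrah each take 41,000.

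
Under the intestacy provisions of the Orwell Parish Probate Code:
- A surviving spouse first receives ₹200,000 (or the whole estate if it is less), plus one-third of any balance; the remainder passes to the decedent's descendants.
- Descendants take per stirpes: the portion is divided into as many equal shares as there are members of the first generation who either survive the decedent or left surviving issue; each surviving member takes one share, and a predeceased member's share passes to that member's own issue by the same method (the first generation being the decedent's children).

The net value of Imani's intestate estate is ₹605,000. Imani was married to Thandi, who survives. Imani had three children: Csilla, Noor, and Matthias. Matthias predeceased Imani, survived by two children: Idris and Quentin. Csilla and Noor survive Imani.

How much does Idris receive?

Thandi first takes ₹200,000, leaving a balance of ₹405,000. Thandi then takes one-third of the balance (₹135,000), for a total of ₹335,000. The remaining ₹270,000 passes to the descendants.
The descendants' portion (₹270,000) is divided into 3 shares of ₹90,000: Csilla and Noor each take ₹90,000; Matthias's ₹90,000 share passes to Matthias's issue.
Matthias's share (₹90,000) is divided into 2 shares of ₹45,000: Idris and Quentin each take ₹45,000.

Idris receives ₹45,000.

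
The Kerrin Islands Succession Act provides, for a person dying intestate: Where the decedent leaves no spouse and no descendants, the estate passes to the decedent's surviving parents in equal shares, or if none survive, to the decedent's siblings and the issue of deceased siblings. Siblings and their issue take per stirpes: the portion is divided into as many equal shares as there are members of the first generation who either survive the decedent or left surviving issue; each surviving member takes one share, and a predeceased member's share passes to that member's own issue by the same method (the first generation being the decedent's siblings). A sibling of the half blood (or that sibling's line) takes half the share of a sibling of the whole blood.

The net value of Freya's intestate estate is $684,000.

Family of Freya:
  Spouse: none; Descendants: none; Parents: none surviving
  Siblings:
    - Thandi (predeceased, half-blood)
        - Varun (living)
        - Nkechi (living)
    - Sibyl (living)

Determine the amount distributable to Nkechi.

Nkechi receives $114,000.

The entire $684,000 passes to the siblings and their issue.
Counting each half-blood sibling's line as half a unit, there are 3/2 units in $684,000, so one unit is $456,000. Whole-blood lines (Sibyl) take $456,000 each; half-blood lines (Thandi) take $228,000 each.
Thandi's share ($228,000) is divided into 2 shares of $114,000: Varun and Nkechi each take $114,000.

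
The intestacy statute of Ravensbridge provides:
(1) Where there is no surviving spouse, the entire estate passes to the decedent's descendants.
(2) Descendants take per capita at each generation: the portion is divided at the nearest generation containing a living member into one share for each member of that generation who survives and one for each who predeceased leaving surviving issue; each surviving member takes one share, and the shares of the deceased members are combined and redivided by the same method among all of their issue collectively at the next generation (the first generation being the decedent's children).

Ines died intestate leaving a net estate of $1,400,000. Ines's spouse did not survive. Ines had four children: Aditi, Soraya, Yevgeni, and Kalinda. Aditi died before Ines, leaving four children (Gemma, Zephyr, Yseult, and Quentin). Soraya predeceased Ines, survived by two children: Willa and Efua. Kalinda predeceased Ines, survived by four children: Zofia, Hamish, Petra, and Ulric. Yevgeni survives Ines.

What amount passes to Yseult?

The entire $1,400,000 passes to the descendants.
That amount ($1,400,000) is divided at the children's generation into 4 shares of $350,000. Yevgeni takes $350,000. The 3 shares of the deceased (Aditi, Soraya, and Kalinda) are combined into a pool of $1,050,000.
That pool ($1,050,000) is divided at the grandchildren's generation equally among Gemma, Zephyr, Yseult, Quentin, Willa, Efua, Zofia, Hamish, Petra, and Ulric: $105,000 each.

Yseult receives $105,000.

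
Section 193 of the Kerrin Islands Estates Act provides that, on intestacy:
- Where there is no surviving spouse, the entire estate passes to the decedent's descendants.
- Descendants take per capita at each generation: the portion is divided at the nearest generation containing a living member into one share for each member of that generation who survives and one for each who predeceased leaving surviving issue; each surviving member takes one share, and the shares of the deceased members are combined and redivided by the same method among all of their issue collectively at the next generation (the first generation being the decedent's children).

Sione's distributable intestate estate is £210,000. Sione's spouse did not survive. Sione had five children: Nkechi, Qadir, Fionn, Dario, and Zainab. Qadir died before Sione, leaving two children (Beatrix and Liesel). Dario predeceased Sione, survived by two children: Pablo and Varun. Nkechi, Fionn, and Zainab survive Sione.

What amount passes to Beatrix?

Beatrix receives £21,000.

The entire £210,000 passes to the descendants.
That amount (£210,000) is divided at the children's generation into 5 shares of £42,000. Nkechi, Fionn, and Zainab each take £42,000. The 2 shares of the deceased (Qadir and Dario) are combined into a pool of £84,000.
That pool (£84,000) is divided at the grandchildren's generation equally among Beatrix, Liesel, Pablo, and Varun: £21,000 each.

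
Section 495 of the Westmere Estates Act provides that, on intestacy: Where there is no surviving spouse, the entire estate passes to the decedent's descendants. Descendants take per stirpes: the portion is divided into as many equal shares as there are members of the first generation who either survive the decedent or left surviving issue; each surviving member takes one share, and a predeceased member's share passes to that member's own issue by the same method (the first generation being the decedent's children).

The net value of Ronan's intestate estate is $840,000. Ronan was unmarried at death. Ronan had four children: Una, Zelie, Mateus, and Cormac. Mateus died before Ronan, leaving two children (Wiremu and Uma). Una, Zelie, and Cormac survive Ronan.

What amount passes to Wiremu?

The entire $840,000 passes to the descendants.
That amount ($840,000) is divided into 4 shares of $210,000: Una, Zelie, and Cormac each take $210,000; Mateus's $210,000 share passes to Mateus's issue.
Mateus's share ($210,000) is divided into 2 shares of $105,000: Wiremu and Uma each take $105,000.

Wiremu receives $105,000.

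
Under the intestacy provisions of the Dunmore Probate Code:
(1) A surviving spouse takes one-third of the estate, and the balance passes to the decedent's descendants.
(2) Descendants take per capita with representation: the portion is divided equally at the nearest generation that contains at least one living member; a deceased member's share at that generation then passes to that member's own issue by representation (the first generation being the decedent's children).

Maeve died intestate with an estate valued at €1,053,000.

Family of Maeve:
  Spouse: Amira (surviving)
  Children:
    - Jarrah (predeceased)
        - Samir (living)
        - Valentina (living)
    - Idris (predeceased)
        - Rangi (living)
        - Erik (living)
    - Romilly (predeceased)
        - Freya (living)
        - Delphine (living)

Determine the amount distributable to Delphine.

Amira takes one-third of €1,053,000 = €351,000. The remaining €702,000 passes to the descendants.
No child survives, so the initial division is made at the grandchildren's generation.
The descendants' portion (€702,000) is divided into 6 shares of €117,000: Samir, Valentina, Rangi, Erik, Freya, and Delphine each take €117,000.

Delphine receives €117,000.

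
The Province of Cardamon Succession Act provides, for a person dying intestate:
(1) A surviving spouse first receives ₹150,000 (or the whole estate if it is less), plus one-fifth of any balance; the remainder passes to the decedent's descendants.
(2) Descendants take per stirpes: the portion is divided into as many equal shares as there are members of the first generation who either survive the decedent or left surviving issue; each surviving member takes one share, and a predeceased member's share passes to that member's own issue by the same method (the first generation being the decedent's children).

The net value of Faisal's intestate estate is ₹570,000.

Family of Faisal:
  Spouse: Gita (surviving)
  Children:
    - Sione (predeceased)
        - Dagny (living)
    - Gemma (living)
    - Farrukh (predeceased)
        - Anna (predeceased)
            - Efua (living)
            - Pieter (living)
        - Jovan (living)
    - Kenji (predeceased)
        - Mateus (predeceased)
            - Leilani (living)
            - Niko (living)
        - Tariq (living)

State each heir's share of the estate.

Gita first takes ₹150,000, leaving a balance of ₹420,000. Gita then takes one-fifth of the balance (₹84,000), for a total of ₹234,000. The remaining ₹336,000 passes to the descendants.
The descendants' portion (₹336,000) is divided into 4 shares of ₹84,000: Gemma takes ₹84,000; Sione's ₹84,000 share passes to Sione's issue; Farrukh's ₹84,000 share passes to Farrukh's issue; Kenji's ₹84,000 share passes to Kenji's issue.
Sione's share (₹84,000) passes entirely to Dagny.
Farrukh's share (₹84,000) is divided into 2 shares of ₹42,000: Jovan takes ₹42,000; Anna's ₹42,000 share passes to Anna's issue.
Anna's share (₹42,000) is divided into 2 shares of ₹21,000: Efua and Pieter each take ₹21,000.
Kenji's share (₹84,000) is divided into 2 shares of ₹42,000: Tariq takes ₹42,000; Mateus's ₹42,000 share passes to Mateus's issue.
Mateus's share (₹42,000) is divided into 2 shares of ₹21,000: Leilani and Niko each take ₹21,000.

Gita: ₹234,000; Dagny: ₹84,000; Gemma: ₹84,000; Efua: ₹21,000; Pieter: ₹21,000; Jovan: ₹42,000; Leilani: ₹21,000; Niko: ₹21,000; Tariq: ₹42,000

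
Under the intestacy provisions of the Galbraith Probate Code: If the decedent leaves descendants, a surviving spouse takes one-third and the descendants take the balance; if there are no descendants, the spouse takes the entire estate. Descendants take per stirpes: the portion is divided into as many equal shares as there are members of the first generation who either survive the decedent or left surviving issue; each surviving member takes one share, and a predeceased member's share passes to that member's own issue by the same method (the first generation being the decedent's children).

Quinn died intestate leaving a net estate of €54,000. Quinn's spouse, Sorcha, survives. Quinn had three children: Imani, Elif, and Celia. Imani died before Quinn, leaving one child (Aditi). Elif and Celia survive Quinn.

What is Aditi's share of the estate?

Sorcha takes one-third of €54,000 = €18,000. The remaining €36,000 passes to the descendants.
The descendants' portion (€36,000) is divided into 3 shares of €12,000: Elif and Celia each take €12,000; Imani's €12,000 share passes to Imani's issue.
Imani's share (€12,000) passes entirely to Aditi.

Aditi receives €12,000.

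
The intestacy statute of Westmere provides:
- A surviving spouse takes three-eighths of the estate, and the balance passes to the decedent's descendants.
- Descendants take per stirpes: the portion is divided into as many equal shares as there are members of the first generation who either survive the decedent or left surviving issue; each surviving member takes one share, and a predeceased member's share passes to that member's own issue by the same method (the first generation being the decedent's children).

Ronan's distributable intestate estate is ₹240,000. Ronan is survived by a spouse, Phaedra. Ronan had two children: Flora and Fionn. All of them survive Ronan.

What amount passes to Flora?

Phaedra takes three-eighths of ₹240,000 = ₹90,000. The remaining ₹150,000 passes to the descendants.
The descendants' portion (₹150,000) is divided into 2 shares of ₹75,000: Flora and Fionn each take ₹75,000.

Flora receives ₹75,000.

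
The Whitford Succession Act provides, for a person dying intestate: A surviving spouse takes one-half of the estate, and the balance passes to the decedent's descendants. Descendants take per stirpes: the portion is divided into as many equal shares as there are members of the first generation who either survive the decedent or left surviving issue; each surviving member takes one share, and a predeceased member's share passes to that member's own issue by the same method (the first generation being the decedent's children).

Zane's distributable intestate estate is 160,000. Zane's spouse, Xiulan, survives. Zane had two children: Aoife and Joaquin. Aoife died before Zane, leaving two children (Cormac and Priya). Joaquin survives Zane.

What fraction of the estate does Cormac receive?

Xiulan takes one-half of 160,000 = 80,000. The remaining 80,000 passes to the descendants.
The descendants' portion (80,000) is divided into 2 shares of 40,000: Joaquin takes 40,000; Aoife's 40,000 share passes to Aoife's issue.
Aoife's share (40,000) is divided into 2 shares of 20,000: Cormac and Priya each take 20,000.

Cormac receives 1/8 of the estate.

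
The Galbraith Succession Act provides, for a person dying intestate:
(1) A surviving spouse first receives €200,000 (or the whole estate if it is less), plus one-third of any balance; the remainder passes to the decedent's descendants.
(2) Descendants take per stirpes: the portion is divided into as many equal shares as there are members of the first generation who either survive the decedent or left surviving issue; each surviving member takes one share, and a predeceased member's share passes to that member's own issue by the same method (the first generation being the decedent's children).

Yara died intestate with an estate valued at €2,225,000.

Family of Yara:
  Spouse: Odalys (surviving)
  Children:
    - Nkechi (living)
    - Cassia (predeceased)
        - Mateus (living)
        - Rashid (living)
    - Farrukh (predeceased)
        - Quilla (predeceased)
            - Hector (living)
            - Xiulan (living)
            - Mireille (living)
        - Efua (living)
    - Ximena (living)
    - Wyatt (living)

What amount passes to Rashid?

Rashid receives €135,000.

Odalys first takes €200,000, leaving a balance of €2,025,000. Odalys then takes one-third of the balance (€675,000), for a total of €875,000. The remaining €1,350,000 passes to the descendants.
The descendants' portion (€1,350,000) is divided into 5 shares of €270,000: Nkechi, Ximena, and Wyatt each take €270,000; Cassia's €270,000 share passes to Cassia's issue; Farrukh's €270,000 share passes to Farrukh's issue.
Cassia's share (€270,000) is divided into 2 shares of €135,000: Mateus and Rashid each take €135,000.
Farrukh's share (€270,000) is divided into 2 shares of €135,000: Efua takes €135,000; Quilla's €135,000 share passes to Quilla's issue.
Quilla's share (€135,000) is divided into 3 shares of €45,000: Hector, Xiulan, and Mireille each take €45,000.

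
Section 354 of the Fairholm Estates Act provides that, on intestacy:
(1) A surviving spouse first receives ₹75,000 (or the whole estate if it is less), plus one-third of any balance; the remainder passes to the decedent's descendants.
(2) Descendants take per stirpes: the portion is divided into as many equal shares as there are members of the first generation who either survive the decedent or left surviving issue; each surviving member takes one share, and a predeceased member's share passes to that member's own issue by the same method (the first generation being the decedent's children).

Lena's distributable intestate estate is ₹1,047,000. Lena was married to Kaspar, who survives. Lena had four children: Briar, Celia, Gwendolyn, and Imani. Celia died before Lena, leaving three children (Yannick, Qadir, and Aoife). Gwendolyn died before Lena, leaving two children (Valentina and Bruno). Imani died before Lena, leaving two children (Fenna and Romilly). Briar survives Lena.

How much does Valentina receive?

Kaspar first takes ₹75,000, leaving a balance of ₹972,000. Kaspar then takes one-third of the balance (₹324,000), for a total of ₹399,000. The remaining ₹648,000 passes to the descendants.
The descendants' portion (₹648,000) is divided into 4 shares of ₹162,000: Briar takes ₹162,000; Celia's ₹162,000 share passes to Celia's issue; Gwendolyn's ₹162,000 share passes to Gwendolyn's issue; Imani's ₹162,000 share passes to Imani's issue.
Celia's share (₹162,000) is divided into 3 shares of ₹54,000: Yannick, Qadir, and Aoife each take ₹54,000.
Gwendolyn's share (₹162,000) is divided into 2 shares of ₹81,000: Valentina and Bruno each take ₹81,000.
Imani's share (₹162,000) is divided into 2 shares of ₹81,000: Fenna and Romilly each take ₹81,000.

Valentina receives ₹81,000.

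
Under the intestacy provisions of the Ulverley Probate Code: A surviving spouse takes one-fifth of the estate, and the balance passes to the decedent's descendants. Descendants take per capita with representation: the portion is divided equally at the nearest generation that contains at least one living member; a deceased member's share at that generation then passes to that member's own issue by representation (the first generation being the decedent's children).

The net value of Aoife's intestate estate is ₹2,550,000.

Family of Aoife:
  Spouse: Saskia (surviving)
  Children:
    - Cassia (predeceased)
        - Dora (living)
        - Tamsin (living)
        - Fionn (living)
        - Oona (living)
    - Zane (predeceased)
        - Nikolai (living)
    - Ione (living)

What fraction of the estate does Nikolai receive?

Nikolai receives 4/15 of the estate.

Saskia takes one-fifth of ₹2,550,000 = ₹510,000. The remaining ₹2,040,000 passes to the descendants.
The descendants' portion (₹2,040,000) is divided into 3 shares of ₹680,000: Ione takes ₹680,000; Cassia's ₹680,000 share passes to Cassia's issue; Zane's ₹680,000 share passes to Zane's issue.
Cassia's share (₹680,000) is divided into 4 shares of ₹170,000: Dora, Tamsin, Fionn, and Oona each take ₹170,000.
Zane's share (₹680,000) passes entirely to Nikolai.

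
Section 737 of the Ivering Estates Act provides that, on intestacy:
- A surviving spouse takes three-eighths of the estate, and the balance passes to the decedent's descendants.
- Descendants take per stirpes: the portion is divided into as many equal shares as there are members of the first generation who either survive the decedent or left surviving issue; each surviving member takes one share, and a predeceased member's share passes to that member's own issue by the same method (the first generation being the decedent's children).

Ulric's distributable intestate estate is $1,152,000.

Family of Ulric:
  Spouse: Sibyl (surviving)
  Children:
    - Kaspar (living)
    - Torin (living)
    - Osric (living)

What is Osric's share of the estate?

Sibyl takes three-eighths of $1,152,000 = $432,000. The remaining $720,000 passes to the descendants.
The descendants' portion ($720,000) is divided into 3 shares of $240,000: Kaspar, Torin, and Osric each take $240,000.

Osric receives $240,000.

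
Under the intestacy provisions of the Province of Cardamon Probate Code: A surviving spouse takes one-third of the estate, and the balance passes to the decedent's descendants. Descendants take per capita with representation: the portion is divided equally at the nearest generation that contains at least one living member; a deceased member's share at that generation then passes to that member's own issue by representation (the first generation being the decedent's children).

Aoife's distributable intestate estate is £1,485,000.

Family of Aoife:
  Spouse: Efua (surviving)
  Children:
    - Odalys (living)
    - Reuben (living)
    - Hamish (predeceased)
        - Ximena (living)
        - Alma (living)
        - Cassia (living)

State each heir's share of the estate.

Efua takes one-third of £1,485,000 = £495,000. The remaining £990,000 passes to the descendants.
The descendants' portion (£990,000) is divided into 3 shares of £330,000: Odalys and Reuben each take £330,000; Hamish's £330,000 share passes to Hamish's issue.
Hamish's share (£330,000) is divided into 3 shares of £110,000: Ximena, Alma, and Cassia each take £110,000.

Efua: £495,000; Odalys: £330,000; Reuben: £330,000; Ximena: £110,000; Alma: £110,000; Cassia: £110,000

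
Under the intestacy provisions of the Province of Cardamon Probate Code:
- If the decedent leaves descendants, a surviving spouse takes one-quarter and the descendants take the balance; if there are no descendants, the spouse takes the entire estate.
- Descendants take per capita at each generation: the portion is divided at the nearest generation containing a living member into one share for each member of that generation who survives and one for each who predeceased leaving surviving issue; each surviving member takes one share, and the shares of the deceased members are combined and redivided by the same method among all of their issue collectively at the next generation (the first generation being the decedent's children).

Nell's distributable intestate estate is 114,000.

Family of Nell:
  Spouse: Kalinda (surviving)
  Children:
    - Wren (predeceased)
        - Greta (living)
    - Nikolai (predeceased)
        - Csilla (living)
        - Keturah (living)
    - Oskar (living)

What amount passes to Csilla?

Csilla receives 19,000.

Kalinda takes one-quarter of 114,000 = 28,500. The remaining 85,500 passes to the descendants.
The descendants' portion (85,500) is divided at the children's generation into 3 shares of 28,500. Oskar takes 28,500. The 2 shares of the deceased (Wren and Nikolai) are combined into a pool of 57,000.
That pool (57,000) is divided at the grandchildren's generation equally among Greta, Csilla, and Keturah: 19,000 each.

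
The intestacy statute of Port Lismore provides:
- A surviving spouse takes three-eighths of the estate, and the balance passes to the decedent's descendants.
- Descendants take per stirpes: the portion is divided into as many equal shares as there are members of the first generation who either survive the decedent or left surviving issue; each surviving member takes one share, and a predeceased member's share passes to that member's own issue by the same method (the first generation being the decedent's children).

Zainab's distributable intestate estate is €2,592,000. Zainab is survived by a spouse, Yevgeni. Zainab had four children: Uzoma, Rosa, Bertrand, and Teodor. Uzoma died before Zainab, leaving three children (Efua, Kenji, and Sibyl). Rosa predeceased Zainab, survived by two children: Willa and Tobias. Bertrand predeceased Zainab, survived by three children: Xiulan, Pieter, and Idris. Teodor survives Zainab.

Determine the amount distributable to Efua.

Efua receives €135,000.

Yevgeni takes three-eighths of €2,592,000 = €972,000. The remaining €1,620,000 passes to the descendants.
The descendants' portion (€1,620,000) is divided into 4 shares of €405,000: Teodor takes €405,000; Uzoma's €405,000 share passes to Uzoma's issue; Rosa's €405,000 share passes to Rosa's issue; Bertrand's €405,000 share passes to Bertrand's issue.
Uzoma's share (€405,000) is divided into 3 shares of €135,000: Efua, Kenji, and Sibyl each take €135,000.
Rosa's share (€405,000) is divided into 2 shares of €202,500: Willa and Tobias each take €202,500.
Bertrand's share (€405,000) is divided into 3 shares of €135,000: Xiulan, Pieter, and Idris each take €135,000.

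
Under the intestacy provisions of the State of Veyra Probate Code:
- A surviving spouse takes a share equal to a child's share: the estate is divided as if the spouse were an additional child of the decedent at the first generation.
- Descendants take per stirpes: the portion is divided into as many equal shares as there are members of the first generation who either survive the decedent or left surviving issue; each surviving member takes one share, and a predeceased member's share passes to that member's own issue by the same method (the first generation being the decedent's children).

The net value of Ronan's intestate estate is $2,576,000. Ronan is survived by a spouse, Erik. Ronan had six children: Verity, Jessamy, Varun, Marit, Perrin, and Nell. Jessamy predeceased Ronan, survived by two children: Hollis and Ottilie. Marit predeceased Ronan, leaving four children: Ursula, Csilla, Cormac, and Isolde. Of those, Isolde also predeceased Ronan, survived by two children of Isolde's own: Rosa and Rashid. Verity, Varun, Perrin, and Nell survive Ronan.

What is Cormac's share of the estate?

Cormac receives $92,000.

The spouse counts as an additional share at the children's level, so there are 7 primary shares of $368,000. Erik takes one such share ($368,000).
The children's combined portion ($2,208,000) is divided into 6 shares of $368,000: Verity, Varun, Perrin, and Nell each take $368,000; Jessamy's $368,000 share passes to Jessamy's issue; Marit's $368,000 share passes to Marit's issue.
Jessamy's share ($368,000) is divided into 2 shares of $184,000: Hollis and Ottilie each take $184,000.
Marit's share ($368,000) is divided into 4 shares of $92,000: Ursula, Csilla, and Cormac each take $92,000; Isolde's $92,000 share passes to Isolde's issue.
Isolde's share ($92,000) is divided into 2 shares of $46,000: Rosa and Rashid each take $46,000.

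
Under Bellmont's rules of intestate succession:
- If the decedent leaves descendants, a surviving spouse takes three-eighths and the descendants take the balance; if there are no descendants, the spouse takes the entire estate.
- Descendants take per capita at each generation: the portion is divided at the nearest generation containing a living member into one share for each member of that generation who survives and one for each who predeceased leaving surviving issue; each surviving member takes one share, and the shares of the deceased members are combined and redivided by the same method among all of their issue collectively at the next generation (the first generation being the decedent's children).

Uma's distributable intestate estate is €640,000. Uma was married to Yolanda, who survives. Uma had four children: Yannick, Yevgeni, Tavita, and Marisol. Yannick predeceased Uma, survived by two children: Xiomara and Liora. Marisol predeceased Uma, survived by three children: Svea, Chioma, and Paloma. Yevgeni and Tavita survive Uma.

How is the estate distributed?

Yolanda: €240,000; Xiomara: €40,000; Liora: €40,000; Yevgeni: €100,000; Tavita: €100,000; Svea: €40,000; Chioma: €40,000; Paloma: €40,000

Yolanda takes three-eighths of €640,000 = €240,000. The remaining €400,000 passes to the descendants.
The descendants' portion (€400,000) is divided at the children's generation into 4 shares of €100,000. Yevgeni and Tavita each take €100,000. The 2 shares of the deceased (Yannick and Marisol) are combined into a pool of €200,000.
That pool (€200,000) is divided at the grandchildren's generation equally among Xiomara, Liora, Svea, Chioma, and Paloma: €40,000 each.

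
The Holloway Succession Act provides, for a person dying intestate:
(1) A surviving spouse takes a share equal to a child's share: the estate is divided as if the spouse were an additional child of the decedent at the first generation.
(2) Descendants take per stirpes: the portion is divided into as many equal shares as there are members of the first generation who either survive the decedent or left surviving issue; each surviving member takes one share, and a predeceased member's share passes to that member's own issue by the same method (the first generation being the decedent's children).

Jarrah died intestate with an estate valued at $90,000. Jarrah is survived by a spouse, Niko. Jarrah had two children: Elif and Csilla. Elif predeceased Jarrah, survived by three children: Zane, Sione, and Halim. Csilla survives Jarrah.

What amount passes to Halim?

The spouse counts as an additional share at the children's level, so there are 3 primary shares of $30,000. Niko takes one such share ($30,000).
The children's combined portion ($60,000) is divided into 2 shares of $30,000: Csilla takes $30,000; Elif's $30,000 share passes to Elif's issue.
Elif's share ($30,000) is divided into 3 shares of $10,000: Zane, Sione, and Halim each take $10,000.

Halim receives $10,000.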